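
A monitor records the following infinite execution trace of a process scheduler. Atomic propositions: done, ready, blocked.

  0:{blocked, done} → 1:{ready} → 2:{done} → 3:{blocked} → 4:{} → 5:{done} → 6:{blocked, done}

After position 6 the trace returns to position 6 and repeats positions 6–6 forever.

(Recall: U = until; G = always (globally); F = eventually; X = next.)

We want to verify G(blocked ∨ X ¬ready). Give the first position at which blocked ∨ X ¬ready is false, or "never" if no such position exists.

never

blocked ∨ X ¬ready holds at every position 0..6, and those are all the positions the trace ever visits, so the invariant G(blocked ∨ X ¬ready) is never violated.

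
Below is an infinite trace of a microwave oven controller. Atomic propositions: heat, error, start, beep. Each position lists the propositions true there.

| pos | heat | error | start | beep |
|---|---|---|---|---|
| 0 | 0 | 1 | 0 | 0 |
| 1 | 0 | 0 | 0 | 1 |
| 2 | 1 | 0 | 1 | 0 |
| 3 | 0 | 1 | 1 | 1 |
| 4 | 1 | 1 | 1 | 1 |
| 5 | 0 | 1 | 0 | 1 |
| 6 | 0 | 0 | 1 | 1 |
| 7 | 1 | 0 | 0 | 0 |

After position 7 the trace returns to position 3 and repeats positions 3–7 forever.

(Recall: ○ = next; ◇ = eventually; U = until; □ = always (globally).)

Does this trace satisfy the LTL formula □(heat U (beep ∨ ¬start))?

Yes

heat U (beep ∨ ¬start) holds at every position 0..7, and those are all positions ever visited, so □(heat U (beep ∨ ¬start)) holds.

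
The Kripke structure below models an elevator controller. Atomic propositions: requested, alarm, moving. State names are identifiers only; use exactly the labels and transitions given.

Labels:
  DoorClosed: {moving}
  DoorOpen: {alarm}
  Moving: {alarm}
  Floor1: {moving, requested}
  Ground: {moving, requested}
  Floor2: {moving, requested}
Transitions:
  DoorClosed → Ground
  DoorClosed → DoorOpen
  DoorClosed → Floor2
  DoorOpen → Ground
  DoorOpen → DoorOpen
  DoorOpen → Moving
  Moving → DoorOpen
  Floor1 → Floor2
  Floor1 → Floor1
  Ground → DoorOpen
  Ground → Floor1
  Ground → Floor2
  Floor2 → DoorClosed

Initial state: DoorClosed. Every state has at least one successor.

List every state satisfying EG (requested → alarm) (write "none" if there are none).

{DoorClosed, DoorOpen, Moving}

States satisfying requested → alarm: {DoorClosed, DoorOpen, Moving}.
States satisfying EG (requested → alarm): {DoorClosed, DoorOpen, Moving}.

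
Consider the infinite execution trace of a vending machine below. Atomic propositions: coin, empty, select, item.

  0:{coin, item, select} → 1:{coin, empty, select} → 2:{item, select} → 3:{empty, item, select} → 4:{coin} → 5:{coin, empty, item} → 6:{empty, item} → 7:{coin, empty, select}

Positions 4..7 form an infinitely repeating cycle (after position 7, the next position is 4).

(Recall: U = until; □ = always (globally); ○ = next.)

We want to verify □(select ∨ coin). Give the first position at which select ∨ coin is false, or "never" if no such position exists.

6

Check select ∨ coin at each position in order: 0 ✓, 1 ✓, 2 ✓, 3 ✓, 4 ✓, 5 ✓.
At position 6 the labels are {empty, item}, so select ∨ coin is false there. This is the first violation.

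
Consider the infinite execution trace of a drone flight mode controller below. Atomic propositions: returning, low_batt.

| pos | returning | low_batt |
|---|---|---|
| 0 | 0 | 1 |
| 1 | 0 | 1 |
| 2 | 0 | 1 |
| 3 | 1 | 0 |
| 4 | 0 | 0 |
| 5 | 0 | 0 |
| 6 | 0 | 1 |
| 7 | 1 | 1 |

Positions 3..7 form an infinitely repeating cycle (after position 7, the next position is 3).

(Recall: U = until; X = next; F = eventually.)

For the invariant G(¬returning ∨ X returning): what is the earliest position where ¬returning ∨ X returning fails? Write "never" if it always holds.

3

Check ¬returning ∨ X returning at each position in order: 0 ✓, 1 ✓, 2 ✓.
At position 3 the labels are {returning} and the next position 4 has {}, so ¬returning ∨ X returning is false there. This is the first violation.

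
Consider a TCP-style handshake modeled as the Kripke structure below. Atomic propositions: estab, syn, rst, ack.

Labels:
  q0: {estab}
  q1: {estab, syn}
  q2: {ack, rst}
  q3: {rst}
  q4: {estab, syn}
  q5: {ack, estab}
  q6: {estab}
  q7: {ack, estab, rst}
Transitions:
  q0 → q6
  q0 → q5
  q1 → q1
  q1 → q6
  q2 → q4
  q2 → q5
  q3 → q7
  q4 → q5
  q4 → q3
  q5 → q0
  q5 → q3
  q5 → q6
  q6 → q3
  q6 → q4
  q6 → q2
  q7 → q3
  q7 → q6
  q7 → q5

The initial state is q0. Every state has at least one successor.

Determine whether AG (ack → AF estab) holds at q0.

States satisfying ack → AF estab: {q0, q1, q2, q3, q4, q5, q6, q7}.
States satisfying AG (ack → AF estab): {q0, q1, q2, q3, q4, q5, q6, q7}.
Every state reachable from q0 satisfies ack → AF estab.
q0 ∈ Sat(AG (ack → AF estab)).

Yes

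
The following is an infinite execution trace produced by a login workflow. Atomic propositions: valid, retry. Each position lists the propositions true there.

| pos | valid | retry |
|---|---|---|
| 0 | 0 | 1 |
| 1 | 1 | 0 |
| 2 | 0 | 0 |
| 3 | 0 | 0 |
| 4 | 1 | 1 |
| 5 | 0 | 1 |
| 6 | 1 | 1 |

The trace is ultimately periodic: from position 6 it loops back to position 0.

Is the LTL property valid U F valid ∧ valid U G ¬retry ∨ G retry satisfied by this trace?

retry must hold at every position from 0 onward. It fails at position 1, so G retry is false.
At position 0: valid U F valid ∧ valid U G ¬retry is false; G retry is false; so valid U F valid ∧ valid U G ¬retry ∨ G retry is false.

Violated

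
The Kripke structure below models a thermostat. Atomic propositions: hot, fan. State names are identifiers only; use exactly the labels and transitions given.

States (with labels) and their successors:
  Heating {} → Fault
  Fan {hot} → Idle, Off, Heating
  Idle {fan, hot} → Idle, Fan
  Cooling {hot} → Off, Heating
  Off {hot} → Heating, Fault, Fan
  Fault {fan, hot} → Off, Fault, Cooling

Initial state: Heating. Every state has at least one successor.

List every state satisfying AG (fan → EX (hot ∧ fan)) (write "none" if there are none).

{Heating, Fan, Idle, Cooling, Off, Fault}

States satisfying fan → EX (hot ∧ fan): {Heating, Fan, Idle, Cooling, Off, Fault}.
States satisfying AG (fan → EX (hot ∧ fan)): {Heating, Fan, Idle, Cooling, Off, Fault}.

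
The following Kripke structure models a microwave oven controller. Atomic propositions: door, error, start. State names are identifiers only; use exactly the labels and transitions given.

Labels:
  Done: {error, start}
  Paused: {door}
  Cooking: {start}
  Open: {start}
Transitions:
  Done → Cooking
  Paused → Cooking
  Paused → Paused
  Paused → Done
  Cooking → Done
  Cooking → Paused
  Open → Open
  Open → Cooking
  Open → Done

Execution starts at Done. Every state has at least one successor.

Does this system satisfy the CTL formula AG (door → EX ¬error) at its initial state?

States satisfying door → EX ¬error: {Done, Paused, Cooking, Open}.
States satisfying AG (door → EX ¬error): {Done, Paused, Cooking, Open}.
Every state reachable from Done satisfies door → EX ¬error.
Done ∈ Sat(AG (door → EX ¬error)).

Yes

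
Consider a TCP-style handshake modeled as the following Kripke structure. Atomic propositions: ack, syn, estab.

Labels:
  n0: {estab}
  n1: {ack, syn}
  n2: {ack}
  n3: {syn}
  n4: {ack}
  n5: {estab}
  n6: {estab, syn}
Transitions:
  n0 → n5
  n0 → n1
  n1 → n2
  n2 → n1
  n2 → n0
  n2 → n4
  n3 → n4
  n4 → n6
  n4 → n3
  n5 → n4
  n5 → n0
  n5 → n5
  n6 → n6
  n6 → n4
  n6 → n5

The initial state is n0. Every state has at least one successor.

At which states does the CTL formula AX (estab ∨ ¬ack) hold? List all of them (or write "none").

{n4}

States satisfying estab ∨ ¬ack: {n0, n3, n5, n6}.
States satisfying AX (estab ∨ ¬ack): {n4}.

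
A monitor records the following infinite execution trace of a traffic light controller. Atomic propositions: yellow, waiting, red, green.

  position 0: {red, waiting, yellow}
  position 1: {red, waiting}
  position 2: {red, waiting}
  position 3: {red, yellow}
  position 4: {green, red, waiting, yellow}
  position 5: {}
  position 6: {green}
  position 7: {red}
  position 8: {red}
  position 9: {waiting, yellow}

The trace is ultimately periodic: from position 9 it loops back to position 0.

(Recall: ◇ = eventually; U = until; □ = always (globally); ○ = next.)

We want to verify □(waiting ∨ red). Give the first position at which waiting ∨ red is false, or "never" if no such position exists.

Check waiting ∨ red at each position in order: 0 ✓, 1 ✓, 2 ✓, 3 ✓, 4 ✓.
At position 5 the labels are {}, so waiting ∨ red is false there. This is the first violation.

5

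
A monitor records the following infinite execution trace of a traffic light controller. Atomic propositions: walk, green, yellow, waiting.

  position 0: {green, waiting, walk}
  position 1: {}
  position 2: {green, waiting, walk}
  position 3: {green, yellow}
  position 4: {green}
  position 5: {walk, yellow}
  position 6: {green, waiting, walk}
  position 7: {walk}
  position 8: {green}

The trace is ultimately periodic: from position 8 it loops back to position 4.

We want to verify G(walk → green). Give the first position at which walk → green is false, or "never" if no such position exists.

5

Check walk → green at each position in order: 0 ✓, 1 ✓, 2 ✓, 3 ✓, 4 ✓.
At position 5 the labels are {walk, yellow}, so walk → green is false there. This is the first violation.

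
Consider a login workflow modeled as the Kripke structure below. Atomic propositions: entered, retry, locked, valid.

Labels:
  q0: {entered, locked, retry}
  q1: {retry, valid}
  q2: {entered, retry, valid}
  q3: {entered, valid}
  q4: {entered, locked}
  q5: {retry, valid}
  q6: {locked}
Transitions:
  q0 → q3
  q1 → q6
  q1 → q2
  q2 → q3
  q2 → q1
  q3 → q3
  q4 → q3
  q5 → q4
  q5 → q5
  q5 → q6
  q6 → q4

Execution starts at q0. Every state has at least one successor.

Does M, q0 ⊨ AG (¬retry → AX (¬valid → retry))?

Satisfied

States satisfying ¬retry → AX (¬valid → retry): {q0, q1, q2, q3, q4, q5}.
States satisfying AG (¬retry → AX (¬valid → retry)): {q0, q3, q4}.
Every state reachable from q0 satisfies ¬retry → AX (¬valid → retry).
q0 ∈ Sat(AG (¬retry → AX (¬valid → retry))).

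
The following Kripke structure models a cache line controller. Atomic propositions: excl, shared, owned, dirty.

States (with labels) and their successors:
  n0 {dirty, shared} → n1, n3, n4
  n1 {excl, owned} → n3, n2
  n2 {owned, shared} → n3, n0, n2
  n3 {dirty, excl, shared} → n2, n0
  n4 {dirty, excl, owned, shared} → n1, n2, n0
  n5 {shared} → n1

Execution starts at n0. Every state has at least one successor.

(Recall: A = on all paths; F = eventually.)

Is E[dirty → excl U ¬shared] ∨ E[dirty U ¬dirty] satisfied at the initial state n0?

States satisfying dirty → excl: {n1, n2, n3, n4, n5}.
States satisfying ¬shared: {n1}.
States satisfying E[dirty → excl U ¬shared]: {n1, n4, n5}.
States satisfying dirty: {n0, n3, n4}.
States satisfying ¬dirty: {n1, n2, n5}.
States satisfying E[dirty U ¬dirty]: {n0, n1, n2, n3, n4, n5}.
States satisfying E[dirty → excl U ¬shared] ∨ E[dirty U ¬dirty]: {n0, n1, n2, n3, n4, n5}.
n0 ∈ Sat(E[dirty → excl U ¬shared] ∨ E[dirty U ¬dirty]).

Satisfied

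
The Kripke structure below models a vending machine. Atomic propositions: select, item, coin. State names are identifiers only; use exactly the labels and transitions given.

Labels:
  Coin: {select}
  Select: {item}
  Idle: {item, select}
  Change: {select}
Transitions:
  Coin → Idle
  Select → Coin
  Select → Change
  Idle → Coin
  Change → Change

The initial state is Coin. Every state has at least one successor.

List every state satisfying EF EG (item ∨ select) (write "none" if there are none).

States satisfying EG (item ∨ select): {Coin, Select, Idle, Change}.
States satisfying EF EG (item ∨ select): {Coin, Select, Idle, Change}.

{Coin, Select, Idle, Change}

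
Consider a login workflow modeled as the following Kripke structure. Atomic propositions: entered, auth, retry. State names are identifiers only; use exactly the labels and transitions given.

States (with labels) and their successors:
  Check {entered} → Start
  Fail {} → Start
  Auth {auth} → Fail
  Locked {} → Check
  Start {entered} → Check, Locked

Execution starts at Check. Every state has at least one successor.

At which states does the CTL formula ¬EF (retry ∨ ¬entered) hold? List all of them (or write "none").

none

States satisfying retry ∨ ¬entered: {Fail, Auth, Locked}.
States satisfying EF (retry ∨ ¬entered): {Check, Fail, Auth, Locked, Start}.
States satisfying ¬EF (retry ∨ ¬entered): ∅.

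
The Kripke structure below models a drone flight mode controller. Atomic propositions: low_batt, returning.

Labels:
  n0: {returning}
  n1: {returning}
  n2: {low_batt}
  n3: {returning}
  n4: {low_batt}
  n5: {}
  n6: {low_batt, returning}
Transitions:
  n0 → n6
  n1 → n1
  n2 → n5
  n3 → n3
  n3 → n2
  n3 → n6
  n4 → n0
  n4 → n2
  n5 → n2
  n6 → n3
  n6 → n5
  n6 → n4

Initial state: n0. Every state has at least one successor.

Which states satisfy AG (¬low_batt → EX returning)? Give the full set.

States satisfying ¬low_batt → EX returning: {n0, n1, n2, n3, n4, n6}.
States satisfying AG (¬low_batt → EX returning): {n1}.

{n1}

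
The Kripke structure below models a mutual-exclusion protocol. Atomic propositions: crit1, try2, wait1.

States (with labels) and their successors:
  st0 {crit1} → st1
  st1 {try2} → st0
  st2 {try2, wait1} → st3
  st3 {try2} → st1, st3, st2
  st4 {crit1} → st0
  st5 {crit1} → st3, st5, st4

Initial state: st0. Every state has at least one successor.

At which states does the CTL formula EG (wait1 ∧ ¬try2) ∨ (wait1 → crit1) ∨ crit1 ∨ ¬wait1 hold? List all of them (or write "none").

States satisfying wait1 ∧ ¬try2: ∅.
States satisfying EG (wait1 ∧ ¬try2): ∅.
States satisfying wait1 → crit1: {st0, st1, st3, st4, st5}.
States satisfying ¬wait1: {st0, st1, st3, st4, st5}.
States satisfying crit1 ∨ ¬wait1: {st0, st1, st3, st4, st5}.
States satisfying (wait1 → crit1) ∨ crit1 ∨ ¬wait1: {st0, st1, st3, st4, st5}.
States satisfying EG (wait1 ∧ ¬try2) ∨ (wait1 → crit1) ∨ crit1 ∨ ¬wait1: {st0, st1, st3, st4, st5}.

{st0, st1, st3, st4, st5}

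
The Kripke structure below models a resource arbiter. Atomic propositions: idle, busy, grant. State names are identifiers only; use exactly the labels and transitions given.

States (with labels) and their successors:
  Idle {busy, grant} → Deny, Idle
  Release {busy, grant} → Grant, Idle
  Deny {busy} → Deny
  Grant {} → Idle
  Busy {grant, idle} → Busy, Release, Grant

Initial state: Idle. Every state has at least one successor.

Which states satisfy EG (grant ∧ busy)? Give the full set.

States satisfying grant ∧ busy: {Idle, Release}.
States satisfying EG (grant ∧ busy): {Idle, Release}.

{Idle, Release}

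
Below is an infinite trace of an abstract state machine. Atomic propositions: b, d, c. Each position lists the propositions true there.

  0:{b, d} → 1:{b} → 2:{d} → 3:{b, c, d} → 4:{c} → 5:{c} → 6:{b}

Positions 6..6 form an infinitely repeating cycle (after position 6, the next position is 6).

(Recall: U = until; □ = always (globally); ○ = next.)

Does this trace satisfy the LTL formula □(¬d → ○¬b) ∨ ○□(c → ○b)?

No

¬d → ○¬b must hold at every position from 0 onward. It fails at position 5, so □(¬d → ○¬b) is false.
Positions where ¬d holds: 1, 4, 5, 6.
Check ○¬b at each: 1→ok, 4→ok, 5→fails, 6→fails.
The position after 0 is 1; □(c → ○b) is false there.
At position 0: □(¬d → ○¬b) is false; ○□(c → ○b) is false; so □(¬d → ○¬b) ∨ ○□(c → ○b) is false.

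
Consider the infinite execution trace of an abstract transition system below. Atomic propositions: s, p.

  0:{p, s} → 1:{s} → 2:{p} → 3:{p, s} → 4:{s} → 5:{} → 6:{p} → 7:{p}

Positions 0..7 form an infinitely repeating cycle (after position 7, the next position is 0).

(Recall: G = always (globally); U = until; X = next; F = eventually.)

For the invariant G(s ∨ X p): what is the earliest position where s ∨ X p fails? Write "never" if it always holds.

s ∨ X p holds at every position 0..7, and those are all the positions the trace ever visits, so the invariant G(s ∨ X p) is never violated.

never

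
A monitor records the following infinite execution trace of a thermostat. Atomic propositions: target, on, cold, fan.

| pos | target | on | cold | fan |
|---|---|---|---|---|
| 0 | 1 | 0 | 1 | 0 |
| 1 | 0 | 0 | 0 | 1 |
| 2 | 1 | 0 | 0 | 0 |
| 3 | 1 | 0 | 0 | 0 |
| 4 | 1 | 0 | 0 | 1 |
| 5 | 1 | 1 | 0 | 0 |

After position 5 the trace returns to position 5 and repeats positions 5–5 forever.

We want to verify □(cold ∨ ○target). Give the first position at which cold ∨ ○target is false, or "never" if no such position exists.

never

cold ∨ ○target holds at every position 0..5, and those are all the positions the trace ever visits, so the invariant □(cold ∨ ○target) is never violated.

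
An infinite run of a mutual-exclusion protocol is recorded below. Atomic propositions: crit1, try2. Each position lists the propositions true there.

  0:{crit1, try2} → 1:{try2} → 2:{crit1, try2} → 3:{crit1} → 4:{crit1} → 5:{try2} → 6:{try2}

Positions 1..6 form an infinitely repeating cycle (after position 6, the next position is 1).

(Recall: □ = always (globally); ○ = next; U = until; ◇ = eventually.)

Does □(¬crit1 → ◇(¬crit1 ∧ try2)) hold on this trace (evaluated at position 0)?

¬crit1 → ◇(¬crit1 ∧ try2) holds at every position 0..6, and those are all positions ever visited, so □(¬crit1 → ◇(¬crit1 ∧ try2)) holds.
Positions where ¬crit1 holds: 1, 5, 6.
Check ◇(¬crit1 ∧ try2) at each: 1→ok, 5→ok, 6→ok.

Yes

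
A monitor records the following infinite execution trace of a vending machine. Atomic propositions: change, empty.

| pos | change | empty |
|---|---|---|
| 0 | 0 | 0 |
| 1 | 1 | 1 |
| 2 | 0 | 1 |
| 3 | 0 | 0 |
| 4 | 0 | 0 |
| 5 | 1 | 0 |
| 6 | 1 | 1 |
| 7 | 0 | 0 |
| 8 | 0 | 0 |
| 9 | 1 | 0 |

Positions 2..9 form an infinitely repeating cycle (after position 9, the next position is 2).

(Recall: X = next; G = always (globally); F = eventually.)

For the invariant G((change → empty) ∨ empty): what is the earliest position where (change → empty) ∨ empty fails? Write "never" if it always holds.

Check (change → empty) ∨ empty at each position in order: 0 ✓, 1 ✓, 2 ✓, 3 ✓, 4 ✓.
At position 5 the labels are {change}, so (change → empty) ∨ empty is false there. This is the first violation.

5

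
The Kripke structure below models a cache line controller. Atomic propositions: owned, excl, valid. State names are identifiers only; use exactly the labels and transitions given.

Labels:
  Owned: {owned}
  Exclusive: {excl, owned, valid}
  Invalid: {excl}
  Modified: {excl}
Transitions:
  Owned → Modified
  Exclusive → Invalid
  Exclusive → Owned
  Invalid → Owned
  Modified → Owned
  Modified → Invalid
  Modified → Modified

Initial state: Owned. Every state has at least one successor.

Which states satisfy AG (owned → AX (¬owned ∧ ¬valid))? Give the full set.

{Owned, Invalid, Modified}

States satisfying owned → AX (¬owned ∧ ¬valid): {Owned, Invalid, Modified}.
States satisfying AG (owned → AX (¬owned ∧ ¬valid)): {Owned, Invalid, Modified}.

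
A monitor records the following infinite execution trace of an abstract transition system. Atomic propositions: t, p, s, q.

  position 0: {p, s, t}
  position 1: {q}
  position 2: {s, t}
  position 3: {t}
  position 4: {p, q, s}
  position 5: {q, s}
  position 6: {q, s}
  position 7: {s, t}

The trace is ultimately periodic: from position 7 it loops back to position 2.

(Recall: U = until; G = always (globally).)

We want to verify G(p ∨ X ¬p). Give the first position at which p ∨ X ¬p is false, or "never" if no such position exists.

3

Check p ∨ X ¬p at each position in order: 0 ✓, 1 ✓, 2 ✓.
At position 3 the labels are {t} and the next position 4 has {p, q, s}, so p ∨ X ¬p is false there. This is the first violation.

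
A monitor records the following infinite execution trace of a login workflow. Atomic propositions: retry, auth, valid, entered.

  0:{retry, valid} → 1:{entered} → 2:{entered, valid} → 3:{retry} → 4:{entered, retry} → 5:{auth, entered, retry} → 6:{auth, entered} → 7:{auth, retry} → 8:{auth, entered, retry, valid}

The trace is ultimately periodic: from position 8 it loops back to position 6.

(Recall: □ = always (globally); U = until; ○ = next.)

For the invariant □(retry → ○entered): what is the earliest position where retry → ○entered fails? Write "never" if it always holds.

never

retry → ○entered holds at every position 0..8, and those are all the positions the trace ever visits, so the invariant □(retry → ○entered) is never violated.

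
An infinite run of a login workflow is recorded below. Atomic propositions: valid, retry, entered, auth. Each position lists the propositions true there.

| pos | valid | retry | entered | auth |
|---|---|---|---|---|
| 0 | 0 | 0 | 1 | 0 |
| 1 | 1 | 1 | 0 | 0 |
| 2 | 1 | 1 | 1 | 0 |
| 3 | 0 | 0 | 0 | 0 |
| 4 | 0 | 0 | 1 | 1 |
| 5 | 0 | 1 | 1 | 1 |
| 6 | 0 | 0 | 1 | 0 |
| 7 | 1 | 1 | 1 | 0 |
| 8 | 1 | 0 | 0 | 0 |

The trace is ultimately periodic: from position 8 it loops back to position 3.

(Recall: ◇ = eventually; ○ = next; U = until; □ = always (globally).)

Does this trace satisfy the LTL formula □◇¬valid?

Yes

◇¬valid holds at every position 0..8, and those are all positions ever visited, so □◇¬valid holds.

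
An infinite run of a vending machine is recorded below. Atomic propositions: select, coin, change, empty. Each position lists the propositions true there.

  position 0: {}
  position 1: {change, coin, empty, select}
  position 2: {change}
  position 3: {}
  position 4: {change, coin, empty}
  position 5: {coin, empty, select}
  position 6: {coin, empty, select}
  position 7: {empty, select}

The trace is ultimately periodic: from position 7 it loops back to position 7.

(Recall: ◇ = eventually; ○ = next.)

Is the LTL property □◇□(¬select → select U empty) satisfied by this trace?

Satisfied

◇□(¬select → select U empty) holds at every position 0..7, and those are all positions ever visited, so □◇□(¬select → select U empty) holds.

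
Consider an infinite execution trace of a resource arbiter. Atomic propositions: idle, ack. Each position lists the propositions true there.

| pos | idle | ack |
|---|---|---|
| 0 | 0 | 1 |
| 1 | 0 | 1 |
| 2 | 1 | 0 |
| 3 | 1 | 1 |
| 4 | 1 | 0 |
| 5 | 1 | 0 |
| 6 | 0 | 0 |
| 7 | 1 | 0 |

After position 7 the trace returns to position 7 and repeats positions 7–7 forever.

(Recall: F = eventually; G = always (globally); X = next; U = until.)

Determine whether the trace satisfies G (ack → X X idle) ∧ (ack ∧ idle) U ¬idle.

Satisfied

ack → X X idle holds at every position 0..7, and those are all positions ever visited, so G (ack → X X idle) holds.
Positions where ack holds: 0, 1, 3.
Check X X idle at each: 0→ok, 1→ok, 3→ok.
Walking from position 0: ¬idle first holds at position 0, and ack ∧ idle holds at every earlier position along the way, so (ack ∧ idle) U ¬idle holds.
At position 0: G (ack → X X idle) is true; (ack ∧ idle) U ¬idle is true; so G (ack → X X idle) ∧ (ack ∧ idle) U ¬idle is true.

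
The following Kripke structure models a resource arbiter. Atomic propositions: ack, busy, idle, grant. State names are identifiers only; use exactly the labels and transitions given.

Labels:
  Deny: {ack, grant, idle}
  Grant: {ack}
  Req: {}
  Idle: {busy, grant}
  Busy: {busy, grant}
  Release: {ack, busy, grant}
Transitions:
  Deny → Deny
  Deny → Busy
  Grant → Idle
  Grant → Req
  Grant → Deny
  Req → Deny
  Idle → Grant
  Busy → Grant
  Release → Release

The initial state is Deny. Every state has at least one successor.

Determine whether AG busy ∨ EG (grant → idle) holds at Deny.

Holds

States satisfying busy: {Idle, Busy, Release}.
States satisfying AG busy: {Release}.
States satisfying grant → idle: {Deny, Grant, Req}.
States satisfying EG (grant → idle): {Deny, Grant, Req}.
States satisfying AG busy ∨ EG (grant → idle): {Deny, Grant, Req, Release}.
Deny ∈ Sat(AG busy ∨ EG (grant → idle)).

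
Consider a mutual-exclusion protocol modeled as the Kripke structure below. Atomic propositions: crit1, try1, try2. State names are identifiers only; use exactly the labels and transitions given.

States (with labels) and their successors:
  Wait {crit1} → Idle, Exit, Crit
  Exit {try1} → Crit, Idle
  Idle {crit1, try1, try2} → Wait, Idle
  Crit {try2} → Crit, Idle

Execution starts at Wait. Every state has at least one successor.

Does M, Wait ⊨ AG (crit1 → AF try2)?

States satisfying crit1 → AF try2: {Wait, Exit, Idle, Crit}.
States satisfying AG (crit1 → AF try2): {Wait, Exit, Idle, Crit}.
Every state reachable from Wait satisfies crit1 → AF try2.
Wait ∈ Sat(AG (crit1 → AF try2)).

Satisfied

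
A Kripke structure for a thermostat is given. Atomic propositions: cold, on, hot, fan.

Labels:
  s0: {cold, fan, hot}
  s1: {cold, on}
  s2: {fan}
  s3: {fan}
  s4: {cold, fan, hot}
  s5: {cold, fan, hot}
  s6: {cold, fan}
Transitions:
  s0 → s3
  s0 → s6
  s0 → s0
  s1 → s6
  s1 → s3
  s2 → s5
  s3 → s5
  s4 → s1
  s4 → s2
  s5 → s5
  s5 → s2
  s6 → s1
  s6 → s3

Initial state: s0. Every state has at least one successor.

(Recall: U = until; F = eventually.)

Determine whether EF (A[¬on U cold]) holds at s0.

States satisfying A[¬on U cold]: {s0, s1, s2, s3, s4, s5, s6}.
States satisfying EF (A[¬on U cold]): {s0, s1, s2, s3, s4, s5, s6}.
Some path from s0 reaches a state where A[¬on U cold] holds.
s0 ∈ Sat(EF (A[¬on U cold])).

Satisfied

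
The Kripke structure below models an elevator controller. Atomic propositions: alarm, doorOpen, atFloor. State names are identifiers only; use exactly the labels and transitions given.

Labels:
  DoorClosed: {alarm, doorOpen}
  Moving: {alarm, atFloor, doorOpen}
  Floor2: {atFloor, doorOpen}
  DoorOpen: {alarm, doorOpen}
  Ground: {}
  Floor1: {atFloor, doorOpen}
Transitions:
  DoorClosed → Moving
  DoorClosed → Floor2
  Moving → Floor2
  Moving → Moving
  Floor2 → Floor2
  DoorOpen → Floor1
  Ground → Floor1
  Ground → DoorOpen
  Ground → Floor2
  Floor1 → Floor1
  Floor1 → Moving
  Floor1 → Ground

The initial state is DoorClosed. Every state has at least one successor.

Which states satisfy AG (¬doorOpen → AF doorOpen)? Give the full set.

{DoorClosed, Moving, Floor2, DoorOpen, Ground, Floor1}

States satisfying ¬doorOpen → AF doorOpen: {DoorClosed, Moving, Floor2, DoorOpen, Ground, Floor1}.
States satisfying AG (¬doorOpen → AF doorOpen): {DoorClosed, Moving, Floor2, DoorOpen, Ground, Floor1}.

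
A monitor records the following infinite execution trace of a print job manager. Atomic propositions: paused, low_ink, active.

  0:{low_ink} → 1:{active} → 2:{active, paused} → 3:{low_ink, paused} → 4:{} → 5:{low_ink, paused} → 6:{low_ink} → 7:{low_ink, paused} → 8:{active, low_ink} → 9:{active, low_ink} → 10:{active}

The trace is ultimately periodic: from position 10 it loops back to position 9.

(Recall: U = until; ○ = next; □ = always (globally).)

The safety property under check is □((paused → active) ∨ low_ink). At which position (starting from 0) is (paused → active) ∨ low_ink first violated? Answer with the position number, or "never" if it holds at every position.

never

(paused → active) ∨ low_ink holds at every position 0..10, and those are all the positions the trace ever visits, so the invariant □((paused → active) ∨ low_ink) is never violated.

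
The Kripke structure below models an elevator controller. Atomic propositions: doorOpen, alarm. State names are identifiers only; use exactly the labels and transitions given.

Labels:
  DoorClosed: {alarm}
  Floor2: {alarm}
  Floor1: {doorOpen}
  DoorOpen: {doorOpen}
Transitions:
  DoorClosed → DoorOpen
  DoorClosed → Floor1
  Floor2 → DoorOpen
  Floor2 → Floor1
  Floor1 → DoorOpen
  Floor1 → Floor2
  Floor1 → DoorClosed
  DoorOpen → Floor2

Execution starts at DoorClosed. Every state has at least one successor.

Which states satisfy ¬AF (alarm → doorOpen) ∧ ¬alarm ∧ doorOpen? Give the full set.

none

States satisfying alarm → doorOpen: {Floor1, DoorOpen}.
States satisfying AF (alarm → doorOpen): {DoorClosed, Floor2, Floor1, DoorOpen}.
States satisfying ¬AF (alarm → doorOpen): ∅.
States satisfying ¬alarm: {Floor1, DoorOpen}.
States satisfying ¬alarm ∧ doorOpen: {Floor1, DoorOpen}.
States satisfying ¬AF (alarm → doorOpen) ∧ ¬alarm ∧ doorOpen: ∅.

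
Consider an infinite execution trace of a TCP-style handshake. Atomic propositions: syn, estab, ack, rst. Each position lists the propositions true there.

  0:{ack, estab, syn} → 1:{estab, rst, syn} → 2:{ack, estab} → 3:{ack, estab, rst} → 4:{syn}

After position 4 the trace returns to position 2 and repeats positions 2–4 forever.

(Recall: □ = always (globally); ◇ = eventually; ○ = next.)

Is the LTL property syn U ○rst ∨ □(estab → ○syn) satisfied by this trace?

Holds

Walking from position 0: ○rst first holds at position 0, and syn holds at every earlier position along the way, so syn U ○rst holds.
estab → ○syn must hold at every position from 0 onward. It fails at position 1, so □(estab → ○syn) is false.
Positions where estab holds: 0, 1, 2, 3.
Check ○syn at each: 0→ok, 1→fails, 2→fails, 3→ok.
At position 0: syn U ○rst is true; □(estab → ○syn) is false; so syn U ○rst ∨ □(estab → ○syn) is true.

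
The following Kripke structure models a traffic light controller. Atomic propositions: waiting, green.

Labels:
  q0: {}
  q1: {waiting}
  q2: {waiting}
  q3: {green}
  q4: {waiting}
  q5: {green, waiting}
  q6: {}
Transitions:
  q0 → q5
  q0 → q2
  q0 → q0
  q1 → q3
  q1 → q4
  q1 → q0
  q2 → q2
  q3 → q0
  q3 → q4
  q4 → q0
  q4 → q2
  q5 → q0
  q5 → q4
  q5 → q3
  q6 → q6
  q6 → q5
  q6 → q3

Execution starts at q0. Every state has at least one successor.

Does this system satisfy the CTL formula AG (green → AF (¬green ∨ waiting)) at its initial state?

Satisfied

States satisfying green → AF (¬green ∨ waiting): {q0, q1, q2, q3, q4, q5, q6}.
States satisfying AG (green → AF (¬green ∨ waiting)): {q0, q1, q2, q3, q4, q5, q6}.
Every state reachable from q0 satisfies green → AF (¬green ∨ waiting).
q0 ∈ Sat(AG (green → AF (¬green ∨ waiting))).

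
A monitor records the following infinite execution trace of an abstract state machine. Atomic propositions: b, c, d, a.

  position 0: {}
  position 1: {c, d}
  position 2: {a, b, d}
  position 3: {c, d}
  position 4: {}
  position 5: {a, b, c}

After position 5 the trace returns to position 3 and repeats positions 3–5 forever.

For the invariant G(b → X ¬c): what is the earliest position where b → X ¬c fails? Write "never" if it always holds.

Check b → X ¬c at each position in order: 0 ✓, 1 ✓.
At position 2 the labels are {a, b, d} and the next position 3 has {c, d}, so b → X ¬c is false there. This is the first violation.

2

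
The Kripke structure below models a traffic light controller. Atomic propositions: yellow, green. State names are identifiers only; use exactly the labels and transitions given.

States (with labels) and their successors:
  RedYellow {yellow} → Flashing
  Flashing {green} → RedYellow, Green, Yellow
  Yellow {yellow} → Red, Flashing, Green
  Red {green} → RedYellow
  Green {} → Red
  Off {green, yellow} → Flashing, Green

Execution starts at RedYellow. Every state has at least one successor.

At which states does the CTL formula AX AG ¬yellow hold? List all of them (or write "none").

none

States satisfying AG ¬yellow: ∅.
States satisfying AX AG ¬yellow: ∅.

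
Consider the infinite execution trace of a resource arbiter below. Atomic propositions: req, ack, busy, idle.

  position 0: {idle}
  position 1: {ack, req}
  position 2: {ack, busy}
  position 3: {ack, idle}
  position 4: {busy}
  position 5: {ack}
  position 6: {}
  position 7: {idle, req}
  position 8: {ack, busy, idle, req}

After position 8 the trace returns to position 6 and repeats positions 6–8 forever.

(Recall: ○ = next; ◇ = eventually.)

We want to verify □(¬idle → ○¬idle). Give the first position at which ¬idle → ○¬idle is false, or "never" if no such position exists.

Check ¬idle → ○¬idle at each position in order: 0 ✓, 1 ✓.
At position 2 the labels are {ack, busy} and the next position 3 has {ack, idle}, so ¬idle → ○¬idle is false there. This is the first violation.

2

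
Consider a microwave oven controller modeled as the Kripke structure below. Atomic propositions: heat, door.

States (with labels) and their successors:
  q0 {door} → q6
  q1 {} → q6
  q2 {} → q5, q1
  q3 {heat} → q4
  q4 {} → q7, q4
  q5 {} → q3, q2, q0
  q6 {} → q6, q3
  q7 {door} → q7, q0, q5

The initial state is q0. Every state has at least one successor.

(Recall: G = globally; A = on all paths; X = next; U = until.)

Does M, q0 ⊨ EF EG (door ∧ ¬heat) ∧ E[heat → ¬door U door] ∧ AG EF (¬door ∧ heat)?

States satisfying EG (door ∧ ¬heat): {q7}.
States satisfying EF EG (door ∧ ¬heat): {q0, q1, q2, q3, q4, q5, q6, q7}.
States satisfying heat → ¬door: {q0, q1, q2, q3, q4, q5, q6, q7}.
States satisfying door: {q0, q7}.
States satisfying E[heat → ¬door U door]: {q0, q1, q2, q3, q4, q5, q6, q7}.
States satisfying EF (¬door ∧ heat): {q0, q1, q2, q3, q4, q5, q6, q7}.
States satisfying AG EF (¬door ∧ heat): {q0, q1, q2, q3, q4, q5, q6, q7}.
States satisfying E[heat → ¬door U door] ∧ AG EF (¬door ∧ heat): {q0, q1, q2, q3, q4, q5, q6, q7}.
States satisfying EF EG (door ∧ ¬heat) ∧ E[heat → ¬door U door] ∧ AG EF (¬door ∧ heat): {q0, q1, q2, q3, q4, q5, q6, q7}.
q0 ∈ Sat(EF EG (door ∧ ¬heat) ∧ E[heat → ¬door U door] ∧ AG EF (¬door ∧ heat)).

Yes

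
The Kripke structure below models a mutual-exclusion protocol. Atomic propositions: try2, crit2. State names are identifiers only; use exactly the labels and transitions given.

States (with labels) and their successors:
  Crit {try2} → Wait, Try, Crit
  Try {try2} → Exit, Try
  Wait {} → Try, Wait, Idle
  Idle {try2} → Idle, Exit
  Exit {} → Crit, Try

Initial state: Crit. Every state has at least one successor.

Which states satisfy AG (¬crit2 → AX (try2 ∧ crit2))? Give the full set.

none

States satisfying ¬crit2 → AX (try2 ∧ crit2): ∅.
States satisfying AG (¬crit2 → AX (try2 ∧ crit2)): ∅.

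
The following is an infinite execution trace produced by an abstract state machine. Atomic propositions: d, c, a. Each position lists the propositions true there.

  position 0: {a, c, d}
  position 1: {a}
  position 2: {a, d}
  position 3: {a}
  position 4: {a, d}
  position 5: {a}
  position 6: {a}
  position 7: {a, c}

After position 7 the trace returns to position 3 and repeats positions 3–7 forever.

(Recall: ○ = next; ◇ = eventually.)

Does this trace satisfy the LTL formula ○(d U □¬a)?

Violated

The position after 0 is 1; d U □¬a is false there.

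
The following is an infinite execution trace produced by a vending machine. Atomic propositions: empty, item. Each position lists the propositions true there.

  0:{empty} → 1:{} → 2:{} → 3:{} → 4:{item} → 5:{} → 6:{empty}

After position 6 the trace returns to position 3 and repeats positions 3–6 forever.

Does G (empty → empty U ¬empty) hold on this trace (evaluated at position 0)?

Satisfied

empty → empty U ¬empty holds at every position 0..6, and those are all positions ever visited, so G (empty → empty U ¬empty) holds.
Positions where empty holds: 0, 6.
Check empty U ¬empty at each: 0→ok, 6→ok.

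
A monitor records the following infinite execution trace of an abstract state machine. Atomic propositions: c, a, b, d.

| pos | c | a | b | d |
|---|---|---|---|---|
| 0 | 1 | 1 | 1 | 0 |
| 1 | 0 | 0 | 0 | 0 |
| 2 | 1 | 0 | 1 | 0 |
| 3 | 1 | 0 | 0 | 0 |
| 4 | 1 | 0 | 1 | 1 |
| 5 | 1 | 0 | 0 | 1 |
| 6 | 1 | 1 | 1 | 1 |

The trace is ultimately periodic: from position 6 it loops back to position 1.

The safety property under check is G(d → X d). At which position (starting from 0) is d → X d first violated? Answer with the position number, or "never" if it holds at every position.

Check d → X d at each position in order: 0 ✓, 1 ✓, 2 ✓, 3 ✓, 4 ✓, 5 ✓.
At position 6 the labels are {a, b, c, d} and the next position 1 has {}, so d → X d is false there. This is the first violation.

6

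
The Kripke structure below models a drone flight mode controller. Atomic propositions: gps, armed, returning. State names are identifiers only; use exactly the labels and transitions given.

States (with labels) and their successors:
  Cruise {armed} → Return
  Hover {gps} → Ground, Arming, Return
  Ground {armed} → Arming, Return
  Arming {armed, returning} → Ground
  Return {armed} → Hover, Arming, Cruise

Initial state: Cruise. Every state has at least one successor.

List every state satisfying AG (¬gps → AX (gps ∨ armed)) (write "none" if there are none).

{Cruise, Hover, Ground, Arming, Return}

States satisfying ¬gps → AX (gps ∨ armed): {Cruise, Hover, Ground, Arming, Return}.
States satisfying AG (¬gps → AX (gps ∨ armed)): {Cruise, Hover, Ground, Arming, Return}.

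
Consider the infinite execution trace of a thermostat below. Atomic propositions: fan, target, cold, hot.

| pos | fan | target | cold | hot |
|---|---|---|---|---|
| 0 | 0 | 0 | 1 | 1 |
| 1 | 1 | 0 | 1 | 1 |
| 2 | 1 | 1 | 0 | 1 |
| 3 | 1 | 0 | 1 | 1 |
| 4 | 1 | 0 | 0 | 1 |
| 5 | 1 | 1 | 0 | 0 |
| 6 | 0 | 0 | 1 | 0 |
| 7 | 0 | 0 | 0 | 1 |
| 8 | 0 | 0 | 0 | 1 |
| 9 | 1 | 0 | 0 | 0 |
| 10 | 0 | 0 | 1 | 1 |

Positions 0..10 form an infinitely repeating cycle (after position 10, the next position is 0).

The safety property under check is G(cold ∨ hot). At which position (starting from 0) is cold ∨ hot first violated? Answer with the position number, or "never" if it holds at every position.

5

Check cold ∨ hot at each position in order: 0 ✓, 1 ✓, 2 ✓, 3 ✓, 4 ✓.
At position 5 the labels are {fan, target}, so cold ∨ hot is false there. This is the first violation.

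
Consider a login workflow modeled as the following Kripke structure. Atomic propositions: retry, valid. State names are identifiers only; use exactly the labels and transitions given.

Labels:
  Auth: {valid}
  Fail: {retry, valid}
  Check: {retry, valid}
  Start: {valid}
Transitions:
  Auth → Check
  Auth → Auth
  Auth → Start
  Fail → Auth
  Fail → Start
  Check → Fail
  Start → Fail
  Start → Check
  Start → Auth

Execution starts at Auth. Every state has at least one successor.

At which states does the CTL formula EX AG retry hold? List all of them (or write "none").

States satisfying AG retry: ∅.
States satisfying EX AG retry: ∅.

none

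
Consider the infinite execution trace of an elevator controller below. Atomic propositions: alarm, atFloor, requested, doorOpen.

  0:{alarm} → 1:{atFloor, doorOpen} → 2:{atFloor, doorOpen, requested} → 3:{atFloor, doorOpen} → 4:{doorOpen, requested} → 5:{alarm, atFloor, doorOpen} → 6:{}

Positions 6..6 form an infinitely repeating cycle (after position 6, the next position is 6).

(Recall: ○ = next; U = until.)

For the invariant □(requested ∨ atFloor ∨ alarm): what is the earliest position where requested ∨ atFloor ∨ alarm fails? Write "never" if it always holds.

6

Check requested ∨ atFloor ∨ alarm at each position in order: 0 ✓, 1 ✓, 2 ✓, 3 ✓, 4 ✓, 5 ✓.
At position 6 the labels are {}, so requested ∨ atFloor ∨ alarm is false there. This is the first violation.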